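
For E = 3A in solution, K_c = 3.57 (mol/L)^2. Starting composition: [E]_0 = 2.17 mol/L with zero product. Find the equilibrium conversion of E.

Let X = conversion of E; extent ξ = 2.17·X mol/L.
Concentrations: [E] = 2.17 − 2.17X; [A] = 6.51X.
K_c = [A]^3 / ([E]).
Setting equal to 3.57 and solving for X on (0,1) gives X = 0.273.

X = 0.273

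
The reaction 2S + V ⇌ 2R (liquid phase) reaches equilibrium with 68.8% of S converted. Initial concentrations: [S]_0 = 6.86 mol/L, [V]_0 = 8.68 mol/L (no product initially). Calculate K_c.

K_c = 0.769 L/mol

Let X = conversion of S.
Concentrations: [S] = 6.86 − 6.86X; [V] = 8.68 − 3.43X; [R] = 6.86X.
At X = 0.688: [S] = 2.14, [V] = 6.32, [R] = 4.72.
K_c = [R]^2 / ([S]^2 [V]) = 0.769 L/mol.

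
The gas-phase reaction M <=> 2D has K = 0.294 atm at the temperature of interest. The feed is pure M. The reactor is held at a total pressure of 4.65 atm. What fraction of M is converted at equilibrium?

X = 0.125

Take 1 mol M as basis and let X be its fractional conversion, so ξ = X.
At extent ξ: n_M = 1 − X; n_D = 2X.
n_T = Σnᵢ = 1 + X.
With p_i = (n_i/n_T)P, K = p_D^2 / (p_M).
Equating to 0.294 atm and solving on 0 < X < 1: X = 0.125.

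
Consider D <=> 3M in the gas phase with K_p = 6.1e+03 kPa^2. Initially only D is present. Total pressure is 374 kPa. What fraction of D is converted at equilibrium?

Let X = conversion of D (basis 1 mol D); extent of reaction ξ = X.
Species balance: n_D = 1 − X; n_M = 3X.
Summing: n_T = 1 + 2X.
Mole fractions y_i = n_i/n_T; K_p = p_M^3 / (p_D) with p_i = y_i·P.
Equating to 6.1e+03 kPa^2 and solving on 0 < X < 1: X = 0.131.

X = 0.131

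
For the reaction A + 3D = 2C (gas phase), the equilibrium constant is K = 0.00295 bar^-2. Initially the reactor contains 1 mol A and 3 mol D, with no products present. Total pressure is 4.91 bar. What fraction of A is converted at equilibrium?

X = 0.138

Basis: 1 mol A initially; let X = conversion of A. Extent ξ = X.
At extent ξ: n_A = 1 − X; n_D = 3 − 3X; n_C = 2X.
n_T = Σnᵢ = 4 − 2X.
Mole fractions y_i = n_i/n_T; K = p_C^2 / (p_A p_D^3) with p_i = y_i·P.
This yields a degree-4 equation in X; solving on (0,1), X = 0.138.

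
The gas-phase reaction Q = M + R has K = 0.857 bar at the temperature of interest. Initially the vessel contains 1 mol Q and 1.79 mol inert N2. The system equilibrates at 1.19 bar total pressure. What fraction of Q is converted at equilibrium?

Take 1 mol Q as basis and let X be its fractional conversion, so ξ = X.
Species balance: n_Q = 1 − X; n_M = X; n_R = X; n_I = 1.79 (inert).
n_T = Σnᵢ = 2.79 + X.
With p_i = (n_i/n_T)P, K = p_M p_R / (p_Q).
Equating to 0.857 bar and solving on 0 < X < 1: X = 0.769.

X = 0.769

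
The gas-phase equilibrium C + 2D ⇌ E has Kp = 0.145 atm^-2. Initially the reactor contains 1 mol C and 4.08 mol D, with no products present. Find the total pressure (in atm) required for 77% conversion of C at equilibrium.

P = 6.7 atm

Basis: 1 mol C initially; let X = conversion of C. Extent ξ = X.
Moles: n_C = 1 − X; n_D = 4.08 − 2X; n_E = X.
Total moles n_T = 5.08 − 2X.
Kp = p_E / (p_C p_D^2) with p_i = (n_i/n_T)·P.
At X = 0.77: the mole-fraction product g(X) = Π y_i^ν_i = 6.503. Since Kp = g(X)·P^{-2}, P = (g/Kp)^(1/2) = (6.503/0.145)^(1/2) = 6.7 atm.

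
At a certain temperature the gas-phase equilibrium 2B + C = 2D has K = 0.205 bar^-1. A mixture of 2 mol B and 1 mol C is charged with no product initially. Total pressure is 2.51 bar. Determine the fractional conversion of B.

X = 0.271

Let X = conversion of B (basis 2 mol B); extent of reaction ξ = X.
Moles: n_B = 2 − 2X; n_C = 1 − X; n_D = 2X.
Summing: n_T = 3 − X.
With p_i = (n_i/n_T)P, K = p_D^2 / (p_B^2 p_C).
Equating to 0.205 bar^-1 and solving on 0 < X < 1: X = 0.271.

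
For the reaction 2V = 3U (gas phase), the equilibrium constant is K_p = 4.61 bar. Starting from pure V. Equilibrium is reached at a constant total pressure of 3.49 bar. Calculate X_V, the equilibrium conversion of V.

Let X = conversion of V (basis 1 mol V); extent of reaction ξ = 0.5X.
At extent ξ: n_V = 1 − X; n_U = 1.5X.
Summing: n_T = 1 + 0.5X.
y_i = n_i/n_T, p_i = y_i·P. K_p = p_U^3 / (p_V^2).
Equating to 4.61 bar and solving on 0 < X < 1: X = 0.498.

X = 0.498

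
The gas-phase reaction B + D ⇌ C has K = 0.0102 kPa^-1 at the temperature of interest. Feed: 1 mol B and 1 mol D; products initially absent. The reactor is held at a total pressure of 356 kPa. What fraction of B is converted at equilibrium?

Take 1 mol B as basis and let X be its fractional conversion, so ξ = X.
Mole table: n_B = 1 − X; n_D = 1 − X; n_C = X.
Summing: n_T = 2 − X.
y_i = n_i/n_T, p_i = y_i·P. K = p_C / (p_B p_D).
This yields a degree-2 equation in X; solving on (0,1), X = 0.535.

X = 0.535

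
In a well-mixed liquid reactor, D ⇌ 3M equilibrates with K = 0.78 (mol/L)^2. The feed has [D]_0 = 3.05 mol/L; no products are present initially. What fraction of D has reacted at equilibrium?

X = 0.139

Let X = conversion of D; extent ξ = 3.05·X mol/L.
Concentrations: [D] = 3.05 − 3.05X; [M] = 9.15X.
K = [M]^3 / ([D]).
This equals 0.78 at X = 0.139 (the root in 0 < X < 1).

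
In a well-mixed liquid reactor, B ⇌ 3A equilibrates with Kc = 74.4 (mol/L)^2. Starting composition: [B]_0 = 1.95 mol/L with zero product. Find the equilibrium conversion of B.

Let X = conversion of B; extent ξ = 1.95·X mol/L.
Concentrations: [B] = 1.95 − 1.95X; [A] = 5.85X.
Kc = [A]^3 / ([B]).
Setting equal to 74.4 and solving for X on (0,1) gives X = 0.639.

X = 0.639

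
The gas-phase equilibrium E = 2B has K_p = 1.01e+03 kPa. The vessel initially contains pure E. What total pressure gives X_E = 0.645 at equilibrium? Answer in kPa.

P = 354 kPa

Basis: 1 mol E initially; let X = conversion of E. Extent ξ = X.
Species balance: n_E = 1 − X; n_B = 2X.
n_T = Σnᵢ = 1 + X.
K_p = p_B^2 / (p_E) with p_i = (n_i/n_T)·P.
At X = 0.645: the mole-fraction product g(X) = Π y_i^ν_i = 2.85. Since K_p = g(X)·P^{1}, P = (K_p/g)^(1/1) = (1.01e+03/2.85)^(1/1) = 354 kPa.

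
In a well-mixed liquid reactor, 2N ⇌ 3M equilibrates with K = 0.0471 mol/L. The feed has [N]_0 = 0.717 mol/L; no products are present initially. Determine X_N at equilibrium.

X = 0.227

Let X = conversion of N; extent ξ = 0.717X/2 mol/L.
Concentrations: [N] = 0.717 − 0.717X; [M] = 1.08X.
K = [M]^3 / ([N]^2).
This equals 0.0471 at X = 0.227 (the root in 0 < X < 1).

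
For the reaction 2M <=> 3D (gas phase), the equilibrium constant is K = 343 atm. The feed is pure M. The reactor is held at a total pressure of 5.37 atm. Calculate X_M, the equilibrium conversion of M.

Let X = conversion of M (basis 1 mol M); extent of reaction ξ = 0.5X.
Moles: n_M = 1 − X; n_D = 1.5X.
Total moles n_T = 1 + 0.5X.
y_i = n_i/n_T, p_i = y_i·P. K = p_D^3 / (p_M^2).
Equating to 343 atm and solving on 0 < X < 1: X = 0.849.

X = 0.849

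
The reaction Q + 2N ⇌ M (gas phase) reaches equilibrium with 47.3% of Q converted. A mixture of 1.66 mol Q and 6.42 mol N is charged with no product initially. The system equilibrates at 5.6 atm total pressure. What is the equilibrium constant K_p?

K_p = 0.0516 atm^-2

Let X = conversion of Q (basis 1.66 mol Q); extent of reaction ξ = 1.66X.
At extent ξ: n_Q = 1.66 − 1.66X; n_N = 6.42 − 3.32X; n_M = 1.66X.
Summing: n_T = 8.08 − 3.32X.
At X = 0.473: n_Q = 0.875, n_N = 4.85, n_M = 0.785, n_T = 6.51.
p_i = (n_i/n_T)·P. K_p = p_M / (p_Q p_N^2) = 0.0516 atm^-2.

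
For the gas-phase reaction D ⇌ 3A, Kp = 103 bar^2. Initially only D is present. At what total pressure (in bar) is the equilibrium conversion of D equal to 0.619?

P = 5.54 bar

Let X = conversion of D (basis 1 mol D); extent of reaction ξ = X.
Mole table: n_D = 1 − X; n_A = 3X.
Total moles n_T = 1 + 2X.
Kp = p_A^3 / (p_D) with p_i = (n_i/n_T)·P.
At X = 0.619: the mole-fraction product g(X) = Π y_i^ν_i = 3.356. Since Kp = g(X)·P^{2}, P = (Kp/g)^(1/2) = (103/3.356)^(1/2) = 5.54 bar.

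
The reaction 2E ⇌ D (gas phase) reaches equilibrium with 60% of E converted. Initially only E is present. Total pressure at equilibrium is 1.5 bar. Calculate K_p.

Take 1 mol E as basis and let X be its fractional conversion, so ξ = 0.5X.
Species balance: n_E = 1 − X; n_D = 0.5X.
n_T = Σnᵢ = 1 − 0.5X.
At X = 0.6: n_E = 0.4, n_D = 0.3, n_T = 0.7.
p_i = (n_i/n_T)·P. K_p = p_D / (p_E^2) = 0.875 bar^-1.

K_p = 0.875 bar^-1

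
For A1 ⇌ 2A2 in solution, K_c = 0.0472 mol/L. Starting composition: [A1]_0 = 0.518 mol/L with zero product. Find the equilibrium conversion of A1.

Let X = conversion of A1; extent ξ = 0.518·X mol/L.
Concentrations: [A1] = 0.518 − 0.518X; [A2] = 1.04X.
K_c = [A2]^2 / ([A1]).
Solving K_c = 0.0472 for X ∈ (0,1): X = 0.140.

X = 0.140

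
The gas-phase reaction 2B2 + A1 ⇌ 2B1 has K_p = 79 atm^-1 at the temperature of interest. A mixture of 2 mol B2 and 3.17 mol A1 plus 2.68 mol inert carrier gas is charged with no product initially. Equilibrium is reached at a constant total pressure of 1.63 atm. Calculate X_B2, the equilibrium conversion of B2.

Take 2 mol B2 as basis and let X be its fractional conversion, so ξ = X.
Moles: n_B2 = 2 − 2X; n_A1 = 3.17 − X; n_B1 = 2X; n_I = 2.68 (inert).
Summing: n_T = 7.85 − X.
With p_i = (n_i/n_T)P, K_p = p_B1^2 / (p_B2^2 p_A1).
Equating to 79 atm^-1 and solving on 0 < X < 1: X = 0.867.

X = 0.867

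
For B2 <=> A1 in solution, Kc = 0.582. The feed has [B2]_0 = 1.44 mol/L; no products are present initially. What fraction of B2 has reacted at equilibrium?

X = 0.368

Let X = conversion of B2; extent ξ = 1.44·X mol/L.
Concentrations: [B2] = 1.44 − 1.44X; [A1] = 1.44X.
Kc = [A1] / ([B2]).
Equating to 0.582: the physical root is X = 0.368.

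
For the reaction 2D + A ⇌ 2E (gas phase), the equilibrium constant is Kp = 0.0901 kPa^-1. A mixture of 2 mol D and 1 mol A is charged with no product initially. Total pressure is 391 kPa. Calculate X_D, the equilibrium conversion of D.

Take 2 mol D as basis and let X be its fractional conversion, so ξ = X.
Mole table: n_D = 2 − 2X; n_A = 1 − X; n_E = 2X.
Total moles n_T = 3 − X.
y_i = n_i/n_T, p_i = y_i·P. Kp = p_E^2 / (p_D^2 p_A).
Substituting and setting equal to 0.0901 kPa^-1 gives a polynomial in X; the root in (0,1) is X = 0.686.

X = 0.686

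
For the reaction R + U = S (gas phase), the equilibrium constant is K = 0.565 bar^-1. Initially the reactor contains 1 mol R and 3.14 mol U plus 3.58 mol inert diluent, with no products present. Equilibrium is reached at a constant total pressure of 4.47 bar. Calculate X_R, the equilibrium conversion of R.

Take 1 mol R as basis and let X be its fractional conversion, so ξ = X.
Species balance: n_R = 1 − X; n_U = 3.14 − X; n_S = X; n_I = 3.58 (inert).
n_T = Σnᵢ = 7.72 − X.
Mole fractions y_i = n_i/n_T; K = p_S / (p_R p_U) with p_i = y_i·P.
Equating to 0.565 bar^-1 and solving on 0 < X < 1: X = 0.481.

X = 0.481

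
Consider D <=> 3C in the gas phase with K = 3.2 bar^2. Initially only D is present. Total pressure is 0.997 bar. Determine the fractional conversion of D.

X = 0.612

Basis: 1 mol D initially; let X = conversion of D. Extent ξ = X.
At extent ξ: n_D = 1 − X; n_C = 3X.
Total moles n_T = 1 + 2X.
Mole fractions y_i = n_i/n_T; K = p_C^3 / (p_D) with p_i = y_i·P.
Equating to 3.2 bar^2 and solving on 0 < X < 1: X = 0.612.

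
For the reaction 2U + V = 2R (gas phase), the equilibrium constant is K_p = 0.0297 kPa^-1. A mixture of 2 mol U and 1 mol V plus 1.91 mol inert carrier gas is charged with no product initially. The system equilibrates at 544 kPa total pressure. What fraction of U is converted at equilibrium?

X = 0.561

Take 2 mol U as basis and let X be its fractional conversion, so ξ = X.
Mole table: n_U = 2 − 2X; n_V = 1 − X; n_R = 2X; n_I = 1.91 (inert).
Total moles n_T = 4.91 − X.
With p_i = (n_i/n_T)P, K_p = p_R^2 / (p_U^2 p_V).
This yields a degree-3 equation in X; solving on (0,1), X = 0.561.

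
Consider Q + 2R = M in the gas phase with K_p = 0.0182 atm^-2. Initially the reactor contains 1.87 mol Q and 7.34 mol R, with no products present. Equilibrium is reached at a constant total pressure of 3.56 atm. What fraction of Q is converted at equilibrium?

X = 0.125

Take 1.87 mol Q as basis and let X be its fractional conversion, so ξ = 1.87X.
Moles: n_Q = 1.87 − 1.87X; n_R = 7.34 − 3.74X; n_M = 1.87X.
Summing: n_T = 9.21 − 3.74X.
With p_i = (n_i/n_T)P, K_p = p_M / (p_Q p_R^2).
Setting this equal to 0.0182 atm^-2 and taking the physical root (0 < X < 1) gives X = 0.125.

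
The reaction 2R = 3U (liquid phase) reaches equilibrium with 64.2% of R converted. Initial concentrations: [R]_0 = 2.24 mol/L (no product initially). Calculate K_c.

K_c = 15.6 mol/L

Let X = conversion of R.
Concentrations: [R] = 2.24 − 2.24X; [U] = 3.36X.
At X = 0.642: [R] = 0.802, [U] = 2.16.
K_c = [U]^3 / ([R]^2) = 15.6 mol/L.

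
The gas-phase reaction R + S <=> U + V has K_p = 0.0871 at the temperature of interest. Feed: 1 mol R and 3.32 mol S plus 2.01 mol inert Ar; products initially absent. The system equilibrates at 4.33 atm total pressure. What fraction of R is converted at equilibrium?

X = 0.393

Basis: 1 mol R initially; let X = conversion of R. Extent ξ = X.
Species balance: n_R = 1 − X; n_S = 3.32 − X; n_U = X; n_V = X; n_I = 2.01 (inert).
n_T stays at 6.33 (no change in mole number).
With p_i = (n_i/n_T)P, K_p = p_U p_V / (p_R p_S).
Setting this equal to 0.0871 and taking the physical root (0 < X < 1) gives X = 0.393.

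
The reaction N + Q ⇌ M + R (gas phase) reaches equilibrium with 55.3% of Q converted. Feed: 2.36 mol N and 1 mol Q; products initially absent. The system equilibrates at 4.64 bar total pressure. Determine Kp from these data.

Kp = 0.379

Take 1 mol Q as basis and let X be its fractional conversion, so ξ = X.
Mole table: n_N = 2.36 − X; n_Q = 1 − X; n_M = X; n_R = X.
n_T stays at 3.36 (no change in mole number).
At X = 0.553: n_N = 1.81, n_Q = 0.447, n_M = 0.553, n_R = 0.553, n_T = 3.36.
p_i = (n_i/n_T)·P. Kp = p_M p_R / (p_N p_Q) = 0.379.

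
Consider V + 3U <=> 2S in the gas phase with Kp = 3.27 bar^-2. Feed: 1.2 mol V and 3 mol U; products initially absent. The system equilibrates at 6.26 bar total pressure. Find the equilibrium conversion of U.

X = 0.775

Basis: 3 mol U initially; let X = conversion of U. Extent ξ = X.
Mole table: n_V = 1.2 − X; n_U = 3 − 3X; n_S = 2X.
n_T = Σnᵢ = 4.2 − 2X.
With p_i = (n_i/n_T)P, Kp = p_S^2 / (p_V p_U^3).
Substituting and setting equal to 3.27 bar^-2 gives a polynomial in X; the root in (0,1) is X = 0.775.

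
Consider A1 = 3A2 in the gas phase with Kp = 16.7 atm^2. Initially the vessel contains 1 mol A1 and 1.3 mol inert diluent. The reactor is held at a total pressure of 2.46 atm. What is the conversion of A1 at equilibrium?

Let X = conversion of A1 (basis 1 mol A1); extent of reaction ξ = X.
At extent ξ: n_A1 = 1 − X; n_A2 = 3X; n_I = 1.3 (inert).
n_T = Σnᵢ = 2.3 + 2X.
y_i = n_i/n_T, p_i = y_i·P. Kp = p_A2^3 / (p_A1).
This yields a degree-3 equation in X; solving on (0,1), X = 0.730.

X = 0.730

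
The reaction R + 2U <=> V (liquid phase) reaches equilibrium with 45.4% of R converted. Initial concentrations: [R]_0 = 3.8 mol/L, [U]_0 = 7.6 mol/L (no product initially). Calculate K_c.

Let X = conversion of R.
Concentrations: [R] = 3.8 − 3.8X; [U] = 7.6 − 7.6X; [V] = 3.8X.
At X = 0.454: [R] = 2.07, [U] = 4.15, [V] = 1.73.
K_c = [V] / ([R] [U]^2) = 0.0483 (mol/L)^-2.

K_c = 0.0483 (mol/L)^-2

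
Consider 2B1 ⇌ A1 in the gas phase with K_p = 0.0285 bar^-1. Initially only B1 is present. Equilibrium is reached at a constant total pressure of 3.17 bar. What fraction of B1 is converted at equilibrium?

Take 1 mol B1 as basis and let X be its fractional conversion, so ξ = 0.5X.
At extent ξ: n_B1 = 1 − X; n_A1 = 0.5X.
Total moles n_T = 1 − 0.5X.
Mole fractions y_i = n_i/n_T; K_p = p_A1 / (p_B1^2) with p_i = y_i·P.
Setting this equal to 0.0285 bar^-1 and taking the physical root (0 < X < 1) gives X = 0.143.

X = 0.143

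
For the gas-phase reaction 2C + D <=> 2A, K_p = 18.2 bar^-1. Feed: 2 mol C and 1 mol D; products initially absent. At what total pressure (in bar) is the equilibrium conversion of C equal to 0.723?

P = 3.08 bar

Basis: 2 mol C initially; let X = conversion of C. Extent ξ = X.
Mole table: n_C = 2 − 2X; n_D = 1 − X; n_A = 2X.
Total moles n_T = 3 − X.
K_p = p_A^2 / (p_C^2 p_D) with p_i = (n_i/n_T)·P.
At X = 0.723: the mole-fraction product g(X) = Π y_i^ν_i = 56. Since K_p = g(X)·P^{-1}, P = (g/K_p)^(1/1) = (56/18.2)^(1/1) = 3.08 bar.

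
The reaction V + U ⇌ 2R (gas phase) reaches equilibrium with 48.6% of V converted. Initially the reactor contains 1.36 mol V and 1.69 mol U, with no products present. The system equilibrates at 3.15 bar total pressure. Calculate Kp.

Take 1.36 mol V as basis and let X be its fractional conversion, so ξ = 1.36X.
At extent ξ: n_V = 1.36 − 1.36X; n_U = 1.69 − 1.36X; n_R = 2.72X.
n_T stays at 3.05 (no change in mole number).
At X = 0.486: n_V = 0.699, n_U = 1.03, n_R = 1.32, n_T = 3.05.
p_i = (n_i/n_T)·P. Kp = p_R^2 / (p_V p_U) = 2.43.

Kp = 2.43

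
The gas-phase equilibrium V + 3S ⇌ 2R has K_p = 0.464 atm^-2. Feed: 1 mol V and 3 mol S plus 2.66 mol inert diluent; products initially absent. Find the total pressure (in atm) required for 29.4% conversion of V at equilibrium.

P = 2.02 atm

Take 1 mol V as basis and let X be its fractional conversion, so ξ = X.
At extent ξ: n_V = 1 − X; n_S = 3 − 3X; n_R = 2X; n_I = 2.66 (inert).
Total moles n_T = 6.66 − 2X.
K_p = p_R^2 / (p_V p_S^3) with p_i = (n_i/n_T)·P.
At X = 0.294: the mole-fraction product g(X) = Π y_i^ν_i = 1.9. Since K_p = g(X)·P^{-2}, P = (g/K_p)^(1/2) = (1.9/0.464)^(1/2) = 2.02 atm.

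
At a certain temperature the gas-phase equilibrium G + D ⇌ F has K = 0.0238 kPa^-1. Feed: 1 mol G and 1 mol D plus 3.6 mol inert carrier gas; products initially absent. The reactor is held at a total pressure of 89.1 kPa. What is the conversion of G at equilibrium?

Take 1 mol G as basis and let X be its fractional conversion, so ξ = X.
Mole table: n_G = 1 − X; n_D = 1 − X; n_F = X; n_I = 3.6 (inert).
Summing: n_T = 5.6 − X.
With p_i = (n_i/n_T)P, K = p_F / (p_G p_D).
Substituting and setting equal to 0.0238 kPa^-1 gives a polynomial in X; the root in (0,1) is X = 0.233.

X = 0.233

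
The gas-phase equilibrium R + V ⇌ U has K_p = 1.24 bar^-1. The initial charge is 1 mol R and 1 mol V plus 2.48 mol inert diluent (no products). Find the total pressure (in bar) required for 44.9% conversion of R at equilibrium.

Let X = conversion of R (basis 1 mol R); extent of reaction ξ = X.
At extent ξ: n_R = 1 − X; n_V = 1 − X; n_U = X; n_I = 2.48 (inert).
Total moles n_T = 4.48 − X.
K_p = p_U / (p_R p_V) with p_i = (n_i/n_T)·P.
At X = 0.449: the mole-fraction product g(X) = Π y_i^ν_i = 5.962. Since K_p = g(X)·P^{-1}, P = (g/K_p)^(1/1) = (5.962/1.24)^(1/1) = 4.81 bar.

P = 4.81 bar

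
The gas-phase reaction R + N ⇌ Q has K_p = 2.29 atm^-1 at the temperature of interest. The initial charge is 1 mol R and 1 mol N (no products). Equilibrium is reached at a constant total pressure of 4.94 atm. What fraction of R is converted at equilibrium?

X = 0.715

Basis: 1 mol R initially; let X = conversion of R. Extent ξ = X.
Mole table: n_R = 1 − X; n_N = 1 − X; n_Q = X.
n_T = Σnᵢ = 2 − X.
y_i = n_i/n_T, p_i = y_i·P. K_p = p_Q / (p_R p_N).
Setting this equal to 2.29 atm^-1 and taking the physical root (0 < X < 1) gives X = 0.715.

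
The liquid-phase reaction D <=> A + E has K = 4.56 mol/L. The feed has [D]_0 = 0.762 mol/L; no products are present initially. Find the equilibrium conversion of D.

Let X = conversion of D; extent ξ = 0.762·X mol/L.
Concentrations: [D] = 0.762 − 0.762X; [A] = 0.762X; [E] = 0.762X.
K = [A] [E] / ([D]).
Solving K = 4.56 for X ∈ (0,1): X = 0.873.

X = 0.873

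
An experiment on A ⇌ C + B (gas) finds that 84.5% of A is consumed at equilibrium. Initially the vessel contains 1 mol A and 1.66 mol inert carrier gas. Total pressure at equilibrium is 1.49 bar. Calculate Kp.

Kp = 1.96 bar

Basis: 1 mol A initially; let X = conversion of A. Extent ξ = X.
Species balance: n_A = 1 − X; n_C = X; n_B = X; n_I = 1.66 (inert).
n_T = Σnᵢ = 2.66 + X.
At X = 0.845: n_A = 0.155, n_C = 0.845, n_B = 0.845, n_T = 3.5.
p_i = (n_i/n_T)·P. Kp = p_C p_B / (p_A) = 1.96 bar.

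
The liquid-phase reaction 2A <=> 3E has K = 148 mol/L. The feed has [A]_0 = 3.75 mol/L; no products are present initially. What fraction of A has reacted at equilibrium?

X = 0.793

Let X = conversion of A; extent ξ = 3.75X/2 mol/L.
Concentrations: [A] = 3.75 − 3.75X; [E] = 5.62X.
K = [E]^3 / ([A]^2).
Setting equal to 148 and solving for X on (0,1) gives X = 0.793.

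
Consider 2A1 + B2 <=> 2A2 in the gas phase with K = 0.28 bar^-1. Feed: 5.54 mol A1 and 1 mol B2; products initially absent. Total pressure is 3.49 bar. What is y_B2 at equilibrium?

y_B2 = 0.071

Let X = conversion of B2 (basis 1 mol B2); extent of reaction ξ = X.
Species balance: n_A1 = 5.54 − 2X; n_B2 = 1 − X; n_A2 = 2X.
n_T = Σnᵢ = 6.54 − X.
With p_i = (n_i/n_T)P, K = p_A2^2 / (p_A1^2 p_B2).
Substituting and setting equal to 0.28 bar^-1 gives a polynomial in X; the root in (0,1) is X = 0.577.
Then n_B2 = 0.423, n_T = 5.96, so y_B2 = 0.071.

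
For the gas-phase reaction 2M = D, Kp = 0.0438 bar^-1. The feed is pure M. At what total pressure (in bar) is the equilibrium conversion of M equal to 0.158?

P = 2.34 bar

Let X = conversion of M (basis 1 mol M); extent of reaction ξ = 0.5X.
Species balance: n_M = 1 − X; n_D = 0.5X.
Total moles n_T = 1 − 0.5X.
Kp = p_D / (p_M^2) with p_i = (n_i/n_T)·P.
At X = 0.158: the mole-fraction product g(X) = Π y_i^ν_i = 0.1026. Since Kp = g(X)·P^{-1}, P = (g/Kp)^(1/1) = (0.1026/0.0438)^(1/1) = 2.34 bar.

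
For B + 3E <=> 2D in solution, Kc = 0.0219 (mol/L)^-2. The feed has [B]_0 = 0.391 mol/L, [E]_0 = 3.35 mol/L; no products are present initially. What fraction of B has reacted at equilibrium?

Let X = conversion of B; extent ξ = 0.391·X mol/L.
Concentrations: [B] = 0.391 − 0.391X; [E] = 3.35 − 1.17X; [D] = 0.782X.
Kc = [D]^2 / ([B] [E]^3).
Equating to 0.0219 (mol/L)^-2: the physical root is X = 0.429.

X = 0.429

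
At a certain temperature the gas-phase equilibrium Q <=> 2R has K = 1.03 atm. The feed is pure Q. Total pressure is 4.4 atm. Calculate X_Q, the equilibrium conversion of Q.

Basis: 1 mol Q initially; let X = conversion of Q. Extent ξ = X.
Moles: n_Q = 1 − X; n_R = 2X.
Summing: n_T = 1 + X.
With p_i = (n_i/n_T)P, K = p_R^2 / (p_Q).
Equating to 1.03 atm and solving on 0 < X < 1: X = 0.235.

X = 0.235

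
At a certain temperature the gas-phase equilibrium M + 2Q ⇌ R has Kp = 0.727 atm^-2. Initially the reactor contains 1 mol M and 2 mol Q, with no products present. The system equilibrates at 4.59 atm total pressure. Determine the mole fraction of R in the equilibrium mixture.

Basis: 1 mol M initially; let X = conversion of M. Extent ξ = X.
Species balance: n_M = 1 − X; n_Q = 2 − 2X; n_R = X.
n_T = Σnᵢ = 3 − 2X.
With p_i = (n_i/n_T)P, Kp = p_R / (p_M p_Q^2).
Setting this equal to 0.727 atm^-2 and taking the physical root (0 < X < 1) gives X = 0.691.
Then n_R = 0.691, n_T = 1.62, so y_R = 0.427.

y_R = 0.427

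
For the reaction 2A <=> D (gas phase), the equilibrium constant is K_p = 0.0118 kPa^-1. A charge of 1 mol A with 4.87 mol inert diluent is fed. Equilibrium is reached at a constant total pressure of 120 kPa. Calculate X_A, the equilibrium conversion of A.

Let X = conversion of A (basis 1 mol A); extent of reaction ξ = 0.5X.
Moles: n_A = 1 − X; n_D = 0.5X; n_I = 4.87 (inert).
n_T = Σnᵢ = 5.87 − 0.5X.
Mole fractions y_i = n_i/n_T; K_p = p_D / (p_A^2) with p_i = y_i·P.
Setting this equal to 0.0118 kPa^-1 and taking the physical root (0 < X < 1) gives X = 0.266.

X = 0.266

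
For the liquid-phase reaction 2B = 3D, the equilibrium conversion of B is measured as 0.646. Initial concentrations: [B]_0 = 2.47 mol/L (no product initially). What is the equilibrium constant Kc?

Kc = 17.9 mol/L

Let X = conversion of B.
Concentrations: [B] = 2.47 − 2.47X; [D] = 3.71X.
At X = 0.646: [B] = 0.874, [D] = 2.39.
Kc = [D]^3 / ([B]^2) = 17.9 mol/L.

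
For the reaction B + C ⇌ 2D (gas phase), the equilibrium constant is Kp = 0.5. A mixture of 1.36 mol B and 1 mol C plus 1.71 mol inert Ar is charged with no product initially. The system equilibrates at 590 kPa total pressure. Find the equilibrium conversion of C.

X = 0.303

Take 1 mol C as basis and let X be its fractional conversion, so ξ = X.
Species balance: n_B = 1.36 − X; n_C = 1 − X; n_D = 2X; n_I = 1.71 (inert).
n_T stays at 4.07 (no change in mole number).
With p_i = (n_i/n_T)P, Kp = p_D^2 / (p_B p_C).
Equating to 0.5 and solving on 0 < X < 1: X = 0.303.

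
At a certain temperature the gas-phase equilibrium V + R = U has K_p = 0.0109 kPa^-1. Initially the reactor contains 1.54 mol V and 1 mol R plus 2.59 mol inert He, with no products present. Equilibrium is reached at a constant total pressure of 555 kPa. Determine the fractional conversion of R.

X = 0.564

Let X = conversion of R (basis 1 mol R); extent of reaction ξ = X.
Moles: n_V = 1.54 − X; n_R = 1 − X; n_U = X; n_I = 2.59 (inert).
Summing: n_T = 5.13 − X.
Mole fractions y_i = n_i/n_T; K_p = p_U / (p_V p_R) with p_i = y_i·P.
Substituting and setting equal to 0.0109 kPa^-1 gives a polynomial in X; the root in (0,1) is X = 0.564.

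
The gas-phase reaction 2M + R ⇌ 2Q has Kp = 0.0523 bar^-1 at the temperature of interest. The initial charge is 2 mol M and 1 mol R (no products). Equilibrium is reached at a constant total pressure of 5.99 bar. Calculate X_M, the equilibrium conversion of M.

Basis: 2 mol M initially; let X = conversion of M. Extent ξ = X.
Species balance: n_M = 2 − 2X; n_R = 1 − X; n_Q = 2X.
Total moles n_T = 3 − X.
y_i = n_i/n_T, p_i = y_i·P. Kp = p_Q^2 / (p_M^2 p_R).
This yields a degree-3 equation in X; solving on (0,1), X = 0.228.

X = 0.228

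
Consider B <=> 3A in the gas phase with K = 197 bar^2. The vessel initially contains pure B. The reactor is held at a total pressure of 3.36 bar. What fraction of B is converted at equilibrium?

X = 0.865

Basis: 1 mol B initially; let X = conversion of B. Extent ξ = X.
Species balance: n_B = 1 − X; n_A = 3X.
n_T = Σnᵢ = 1 + 2X.
With p_i = (n_i/n_T)P, K = p_A^3 / (p_B).
Substituting and setting equal to 197 bar^2 gives a polynomial in X; the root in (0,1) is X = 0.865.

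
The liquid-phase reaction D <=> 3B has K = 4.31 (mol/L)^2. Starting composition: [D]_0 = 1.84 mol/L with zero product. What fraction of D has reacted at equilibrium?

X = 0.318

Let X = conversion of D; extent ξ = 1.84·X mol/L.
Concentrations: [D] = 1.84 − 1.84X; [B] = 5.52X.
K = [B]^3 / ([D]).
This equals 4.31 at X = 0.318 (the root in 0 < X < 1).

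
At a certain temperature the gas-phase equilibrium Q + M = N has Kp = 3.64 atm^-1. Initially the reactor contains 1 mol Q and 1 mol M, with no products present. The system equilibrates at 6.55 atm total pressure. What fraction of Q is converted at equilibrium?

X = 0.799

Let X = conversion of Q (basis 1 mol Q); extent of reaction ξ = X.
Moles: n_Q = 1 − X; n_M = 1 − X; n_N = X.
Summing: n_T = 2 − X.
With p_i = (n_i/n_T)P, Kp = p_N / (p_Q p_M).
Substituting and setting equal to 3.64 atm^-1 gives a polynomial in X; the root in (0,1) is X = 0.799.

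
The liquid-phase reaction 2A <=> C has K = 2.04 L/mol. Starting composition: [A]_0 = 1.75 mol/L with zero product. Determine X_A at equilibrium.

X = 0.689

Let X = conversion of A; extent ξ = 1.75X/2 mol/L.
Concentrations: [A] = 1.75 − 1.75X; [C] = 0.875X.
K = [C] / ([A]^2).
Setting equal to 2.04 and solving for X on (0,1) gives X = 0.689.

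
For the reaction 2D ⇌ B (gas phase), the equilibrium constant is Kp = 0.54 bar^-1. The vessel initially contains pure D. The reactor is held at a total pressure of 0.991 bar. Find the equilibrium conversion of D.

X = 0.436

Take 1 mol D as basis and let X be its fractional conversion, so ξ = 0.5X.
Mole table: n_D = 1 − X; n_B = 0.5X.
Total moles n_T = 1 − 0.5X.
Mole fractions y_i = n_i/n_T; Kp = p_B / (p_D^2) with p_i = y_i·P.
Substituting and setting equal to 0.54 bar^-1 gives a polynomial in X; the root in (0,1) is X = 0.436.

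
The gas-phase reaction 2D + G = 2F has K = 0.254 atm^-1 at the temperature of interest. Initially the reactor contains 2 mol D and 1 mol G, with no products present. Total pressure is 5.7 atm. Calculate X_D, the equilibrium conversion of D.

Let X = conversion of D (basis 2 mol D); extent of reaction ξ = X.
At extent ξ: n_D = 2 − 2X; n_G = 1 − X; n_F = 2X.
Total moles n_T = 3 − X.
y_i = n_i/n_T, p_i = y_i·P. K = p_F^2 / (p_D^2 p_G).
This yields a degree-3 equation in X; solving on (0,1), X = 0.371.

X = 0.371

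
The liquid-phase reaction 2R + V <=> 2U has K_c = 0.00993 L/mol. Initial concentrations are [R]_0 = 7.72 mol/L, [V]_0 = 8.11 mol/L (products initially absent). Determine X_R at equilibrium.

Let X = conversion of R; extent ξ = 7.72X/2 mol/L.
Concentrations: [R] = 7.72 − 7.72X; [V] = 8.11 − 3.86X; [U] = 7.72X.
K_c = [U]^2 / ([R]^2 [V]).
Equating to 0.00993 L/mol: the physical root is X = 0.212.

X = 0.212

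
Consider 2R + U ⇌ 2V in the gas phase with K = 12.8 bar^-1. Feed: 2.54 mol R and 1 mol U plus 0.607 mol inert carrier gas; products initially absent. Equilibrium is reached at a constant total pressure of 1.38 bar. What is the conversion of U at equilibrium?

Basis: 1 mol U initially; let X = conversion of U. Extent ξ = X.
Mole table: n_R = 2.54 − 2X; n_U = 1 − X; n_V = 2X; n_I = 0.607 (inert).
Summing: n_T = 4.15 − X.
y_i = n_i/n_T, p_i = y_i·P. K = p_V^2 / (p_R^2 p_U).
Equating to 12.8 bar^-1 and solving on 0 < X < 1: X = 0.702.

X = 0.702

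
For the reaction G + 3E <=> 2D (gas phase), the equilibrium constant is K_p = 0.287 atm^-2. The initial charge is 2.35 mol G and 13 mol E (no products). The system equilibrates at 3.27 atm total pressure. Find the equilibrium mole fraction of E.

y_E = 0.682

Let X = conversion of G (basis 2.35 mol G); extent of reaction ξ = 2.35X.
Mole table: n_G = 2.35 − 2.35X; n_E = 13 − 7.05X; n_D = 4.7X.
Summing: n_T = 15.3 − 4.7X.
With p_i = (n_i/n_T)P, K_p = p_D^2 / (p_G p_E^3).
Setting this equal to 0.287 atm^-2 and taking the physical root (0 < X < 1) gives X = 0.658.
Then n_E = 8.36, n_T = 12.3, so y_E = 0.682.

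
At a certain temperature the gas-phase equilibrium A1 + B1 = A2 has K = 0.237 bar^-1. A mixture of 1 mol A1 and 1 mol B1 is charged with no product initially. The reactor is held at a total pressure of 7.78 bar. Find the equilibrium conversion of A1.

Basis: 1 mol A1 initially; let X = conversion of A1. Extent ξ = X.
Species balance: n_A1 = 1 − X; n_B1 = 1 − X; n_A2 = X.
Total moles n_T = 2 − X.
Mole fractions y_i = n_i/n_T; K = p_A2 / (p_A1 p_B1) with p_i = y_i·P.
Substituting and setting equal to 0.237 bar^-1 gives a polynomial in X; the root in (0,1) is X = 0.407.

X = 0.407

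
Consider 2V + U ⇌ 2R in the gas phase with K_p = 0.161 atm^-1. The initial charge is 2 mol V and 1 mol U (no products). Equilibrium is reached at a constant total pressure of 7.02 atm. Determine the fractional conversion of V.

X = 0.346

Take 2 mol V as basis and let X be its fractional conversion, so ξ = X.
Mole table: n_V = 2 − 2X; n_U = 1 − X; n_R = 2X.
Total moles n_T = 3 − X.
With p_i = (n_i/n_T)P, K_p = p_R^2 / (p_V^2 p_U).
Setting this equal to 0.161 atm^-1 and taking the physical root (0 < X < 1) gives X = 0.346.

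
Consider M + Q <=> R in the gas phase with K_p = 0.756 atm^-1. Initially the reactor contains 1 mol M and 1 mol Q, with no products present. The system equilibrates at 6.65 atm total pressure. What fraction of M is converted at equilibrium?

Take 1 mol M as basis and let X be its fractional conversion, so ξ = X.
At extent ξ: n_M = 1 − X; n_Q = 1 − X; n_R = X.
n_T = Σnᵢ = 2 − X.
With p_i = (n_i/n_T)P, K_p = p_R / (p_M p_Q).
Setting this equal to 0.756 atm^-1 and taking the physical root (0 < X < 1) gives X = 0.593.

X = 0.593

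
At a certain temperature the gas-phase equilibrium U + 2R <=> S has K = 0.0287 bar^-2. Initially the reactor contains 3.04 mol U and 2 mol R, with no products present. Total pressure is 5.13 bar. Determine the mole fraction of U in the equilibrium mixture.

y_U = 0.614

Take 2 mol R as basis and let X be its fractional conversion, so ξ = X.
Mole table: n_U = 3.04 − X; n_R = 2 − 2X; n_S = X.
n_T = Σnᵢ = 5.04 − 2X.
With p_i = (n_i/n_T)P, K = p_S / (p_U p_R^2).
This yields a degree-3 equation in X; solving on (0,1), X = 0.237.
Then n_U = 2.8, n_T = 4.57, so y_U = 0.614.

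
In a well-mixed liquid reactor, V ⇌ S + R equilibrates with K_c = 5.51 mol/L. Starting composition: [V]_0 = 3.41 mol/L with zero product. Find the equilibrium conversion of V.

X = 0.698

Let X = conversion of V; extent ξ = 3.41·X mol/L.
Concentrations: [V] = 3.41 − 3.41X; [S] = 3.41X; [R] = 3.41X.
K_c = [S] [R] / ([V]).
Equating to 5.51 mol/L: the physical root is X = 0.698.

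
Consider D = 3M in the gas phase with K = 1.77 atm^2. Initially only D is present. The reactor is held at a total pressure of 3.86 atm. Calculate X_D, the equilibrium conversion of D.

Let X = conversion of D (basis 1 mol D); extent of reaction ξ = X.
Species balance: n_D = 1 − X; n_M = 3X.
Total moles n_T = 1 + 2X.
Mole fractions y_i = n_i/n_T; K = p_M^3 / (p_D) with p_i = y_i·P.
Setting this equal to 1.77 atm^2 and taking the physical root (0 < X < 1) gives X = 0.189.

X = 0.189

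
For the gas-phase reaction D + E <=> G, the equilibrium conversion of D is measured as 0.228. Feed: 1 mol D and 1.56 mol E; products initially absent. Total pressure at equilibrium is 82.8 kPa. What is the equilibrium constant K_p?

Let X = conversion of D (basis 1 mol D); extent of reaction ξ = X.
Moles: n_D = 1 − X; n_E = 1.56 − X; n_G = X.
Total moles n_T = 2.56 − X.
At X = 0.228: n_D = 0.772, n_E = 1.33, n_G = 0.228, n_T = 2.33.
p_i = (n_i/n_T)·P. K_p = p_G / (p_D p_E) = 0.00624 kPa^-1.

K_p = 0.00624 kPa^-1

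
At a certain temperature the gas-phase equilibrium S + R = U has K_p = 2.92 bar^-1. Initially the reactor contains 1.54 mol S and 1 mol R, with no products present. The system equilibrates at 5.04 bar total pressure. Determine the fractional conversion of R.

Basis: 1 mol R initially; let X = conversion of R. Extent ξ = X.
At extent ξ: n_S = 1.54 − X; n_R = 1 − X; n_U = X.
Summing: n_T = 2.54 − X.
With p_i = (n_i/n_T)P, K_p = p_U / (p_S p_R).
This yields a degree-2 equation in X; solving on (0,1), X = 0.857.

X = 0.857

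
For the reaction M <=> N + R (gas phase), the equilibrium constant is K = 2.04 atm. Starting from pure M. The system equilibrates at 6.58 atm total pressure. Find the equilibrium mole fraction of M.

Let X = conversion of M (basis 1 mol M); extent of reaction ξ = X.
Species balance: n_M = 1 − X; n_N = X; n_R = X.
n_T = Σnᵢ = 1 + X.
Mole fractions y_i = n_i/n_T; K = p_N p_R / (p_M) with p_i = y_i·P.
Substituting and setting equal to 2.04 atm gives a polynomial in X; the root in (0,1) is X = 0.486.
Then n_M = 0.514, n_T = 1.49, so y_M = 0.345.

y_M = 0.345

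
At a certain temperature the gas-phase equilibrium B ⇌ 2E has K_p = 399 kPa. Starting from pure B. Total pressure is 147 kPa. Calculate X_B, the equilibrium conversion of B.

X = 0.636

Let X = conversion of B (basis 1 mol B); extent of reaction ξ = X.
Mole table: n_B = 1 − X; n_E = 2X.
Total moles n_T = 1 + X.
With p_i = (n_i/n_T)P, K_p = p_E^2 / (p_B).
Setting this equal to 399 kPa and taking the physical root (0 < X < 1) gives X = 0.636.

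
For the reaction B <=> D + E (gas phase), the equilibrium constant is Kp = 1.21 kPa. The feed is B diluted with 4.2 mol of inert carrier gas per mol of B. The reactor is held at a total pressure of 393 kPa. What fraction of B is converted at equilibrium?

X = 0.120

Let X = conversion of B (basis 1 mol B); extent of reaction ξ = X.
At extent ξ: n_B = 1 − X; n_D = X; n_E = X; n_I = 4.2 (inert).
Total moles n_T = 5.2 + X.
y_i = n_i/n_T, p_i = y_i·P. Kp = p_D p_E / (p_B).
This yields a degree-2 equation in X; solving on (0,1), X = 0.120.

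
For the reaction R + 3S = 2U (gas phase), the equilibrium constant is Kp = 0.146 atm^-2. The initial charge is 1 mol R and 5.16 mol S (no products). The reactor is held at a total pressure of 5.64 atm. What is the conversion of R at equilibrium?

Basis: 1 mol R initially; let X = conversion of R. Extent ξ = X.
At extent ξ: n_R = 1 − X; n_S = 5.16 − 3X; n_U = 2X.
n_T = Σnᵢ = 6.16 − 2X.
y_i = n_i/n_T, p_i = y_i·P. Kp = p_U^2 / (p_R p_S^3).
Equating to 0.146 atm^-2 and solving on 0 < X < 1: X = 0.687.

X = 0.687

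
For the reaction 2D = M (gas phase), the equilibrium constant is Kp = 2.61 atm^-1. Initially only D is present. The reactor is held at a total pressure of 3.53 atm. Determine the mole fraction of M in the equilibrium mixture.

y_M = 0.720

Take 1 mol D as basis and let X be its fractional conversion, so ξ = 0.5X.
Mole table: n_D = 1 − X; n_M = 0.5X.
Summing: n_T = 1 − 0.5X.
Mole fractions y_i = n_i/n_T; Kp = p_M / (p_D^2) with p_i = y_i·P.
Setting this equal to 2.61 atm^-1 and taking the physical root (0 < X < 1) gives X = 0.837.
Then n_M = 0.419, n_T = 0.581, so y_M = 0.720.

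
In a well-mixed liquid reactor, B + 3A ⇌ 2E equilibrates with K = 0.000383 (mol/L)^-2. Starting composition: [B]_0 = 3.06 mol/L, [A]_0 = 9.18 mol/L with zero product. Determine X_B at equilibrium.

X = 0.120

Let X = conversion of B; extent ξ = 3.06·X mol/L.
Concentrations: [B] = 3.06 − 3.06X; [A] = 9.18 − 9.18X; [E] = 6.12X.
K = [E]^2 / ([B] [A]^3).
Solving K = 0.000383 for X ∈ (0,1): X = 0.120.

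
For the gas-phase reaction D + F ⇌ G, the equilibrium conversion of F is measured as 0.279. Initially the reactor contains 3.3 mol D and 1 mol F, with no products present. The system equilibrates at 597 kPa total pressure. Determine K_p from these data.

Let X = conversion of F (basis 1 mol F); extent of reaction ξ = X.
Moles: n_D = 3.3 − X; n_F = 1 − X; n_G = X.
Total moles n_T = 4.3 − X.
At X = 0.279: n_D = 3.02, n_F = 0.721, n_G = 0.279, n_T = 4.02.
p_i = (n_i/n_T)·P. K_p = p_G / (p_D p_F) = 0.000863 kPa^-1.

K_p = 0.000863 kPa^-1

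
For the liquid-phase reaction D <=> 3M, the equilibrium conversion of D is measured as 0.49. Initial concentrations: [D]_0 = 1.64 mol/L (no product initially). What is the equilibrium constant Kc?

Let X = conversion of D.
Concentrations: [D] = 1.64 − 1.64X; [M] = 4.92X.
At X = 0.49: [D] = 0.836, [M] = 2.41.
Kc = [M]^3 / ([D]) = 16.8 (mol/L)^2.

Kc = 16.8 (mol/L)^2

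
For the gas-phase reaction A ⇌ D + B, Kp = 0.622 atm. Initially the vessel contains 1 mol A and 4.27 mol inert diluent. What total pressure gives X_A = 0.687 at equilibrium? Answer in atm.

P = 2.46 atm

Let X = conversion of A (basis 1 mol A); extent of reaction ξ = X.
Species balance: n_A = 1 − X; n_D = X; n_B = X; n_I = 4.27 (inert).
n_T = Σnᵢ = 5.27 + X.
Kp = p_D p_B / (p_A) with p_i = (n_i/n_T)·P.
At X = 0.687: the mole-fraction product g(X) = Π y_i^ν_i = 0.2531. Since Kp = g(X)·P^{1}, P = (Kp/g)^(1/1) = (0.622/0.2531)^(1/1) = 2.46 atm.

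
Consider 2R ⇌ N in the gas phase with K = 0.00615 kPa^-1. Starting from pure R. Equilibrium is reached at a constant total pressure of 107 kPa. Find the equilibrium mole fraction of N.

Basis: 1 mol R initially; let X = conversion of R. Extent ξ = 0.5X.
At extent ξ: n_R = 1 − X; n_N = 0.5X.
Summing: n_T = 1 − 0.5X.
Mole fractions y_i = n_i/n_T; K = p_N / (p_R^2) with p_i = y_i·P.
Setting this equal to 0.00615 kPa^-1 and taking the physical root (0 < X < 1) gives X = 0.475.
Then n_N = 0.238, n_T = 0.762, so y_N = 0.312.

y_N = 0.312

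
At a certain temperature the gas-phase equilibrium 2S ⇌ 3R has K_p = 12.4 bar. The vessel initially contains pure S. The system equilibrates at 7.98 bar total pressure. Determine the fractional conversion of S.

Take 1 mol S as basis and let X be its fractional conversion, so ξ = 0.5X.
Species balance: n_S = 1 − X; n_R = 1.5X.
n_T = Σnᵢ = 1 + 0.5X.
y_i = n_i/n_T, p_i = y_i·P. K_p = p_R^3 / (p_S^2).
Setting this equal to 12.4 bar and taking the physical root (0 < X < 1) gives X = 0.515.

X = 0.515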